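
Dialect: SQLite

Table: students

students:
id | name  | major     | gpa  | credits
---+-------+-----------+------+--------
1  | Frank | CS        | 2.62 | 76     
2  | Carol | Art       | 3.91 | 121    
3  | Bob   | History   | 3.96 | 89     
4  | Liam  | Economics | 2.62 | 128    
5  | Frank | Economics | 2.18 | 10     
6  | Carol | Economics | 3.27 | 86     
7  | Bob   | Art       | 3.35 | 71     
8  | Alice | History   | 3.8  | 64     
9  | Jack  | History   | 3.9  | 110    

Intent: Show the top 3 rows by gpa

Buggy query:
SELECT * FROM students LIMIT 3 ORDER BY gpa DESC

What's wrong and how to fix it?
Bug: ORDER BY cannot follow LIMIT; LIMIT is the final clause

Fix: Swap the clauses: ORDER BY first, then LIMIT

Corrected query:
SELECT * FROM students ORDER BY gpa DESC LIMIT 3

Result:
id | name  | major   | gpa  | credits
---+-------+---------+------+--------
3  | Bob   | History | 3.96 | 89     
2  | Carol | Art     | 3.91 | 121    
9  | Jack  | History | 3.9  | 110    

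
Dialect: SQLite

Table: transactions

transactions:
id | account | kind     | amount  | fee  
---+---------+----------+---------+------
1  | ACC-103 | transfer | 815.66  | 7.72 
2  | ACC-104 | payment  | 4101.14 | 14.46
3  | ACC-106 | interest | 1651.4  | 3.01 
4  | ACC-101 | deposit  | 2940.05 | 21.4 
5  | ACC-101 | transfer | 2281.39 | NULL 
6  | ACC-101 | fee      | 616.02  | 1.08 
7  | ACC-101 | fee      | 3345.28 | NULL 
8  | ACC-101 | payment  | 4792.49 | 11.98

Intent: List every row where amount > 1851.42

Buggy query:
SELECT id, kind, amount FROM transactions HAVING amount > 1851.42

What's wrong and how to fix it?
Bug: HAVING filters the output of aggregation, but this query has no GROUP BY and no aggregate functions, so SQLite rejects it (HAVING clause on a non-aggregate query); the condition here is per row

Fix: Replace HAVING with WHERE since the condition applies to individual rows

Corrected query:
SELECT id, kind, amount FROM transactions WHERE amount > 1851.42

Result:
id | kind     | amount 
---+----------+--------
2  | payment  | 4101.14
4  | deposit  | 2940.05
5  | transfer | 2281.39
7  | fee      | 3345.28
8  | payment  | 4792.49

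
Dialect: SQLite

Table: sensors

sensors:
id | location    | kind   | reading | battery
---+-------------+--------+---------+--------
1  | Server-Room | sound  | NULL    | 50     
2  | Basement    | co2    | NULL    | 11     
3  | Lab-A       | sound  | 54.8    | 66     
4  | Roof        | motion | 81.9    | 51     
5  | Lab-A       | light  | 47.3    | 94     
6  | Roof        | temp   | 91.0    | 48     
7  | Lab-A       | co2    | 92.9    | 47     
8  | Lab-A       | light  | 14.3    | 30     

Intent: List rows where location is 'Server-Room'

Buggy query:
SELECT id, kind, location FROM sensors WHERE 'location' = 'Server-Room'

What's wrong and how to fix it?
Bug: 'location' in single quotes is a string literal, not the column; the comparison is literal-vs-literal and never true

Fix: Remove the quotes around the column name (or use double quotes for an identifier)

Corrected query:
SELECT id, kind, location FROM sensors WHERE location = 'Server-Room'

Result:
id | kind  | location   
---+-------+------------
1  | sound | Server-Room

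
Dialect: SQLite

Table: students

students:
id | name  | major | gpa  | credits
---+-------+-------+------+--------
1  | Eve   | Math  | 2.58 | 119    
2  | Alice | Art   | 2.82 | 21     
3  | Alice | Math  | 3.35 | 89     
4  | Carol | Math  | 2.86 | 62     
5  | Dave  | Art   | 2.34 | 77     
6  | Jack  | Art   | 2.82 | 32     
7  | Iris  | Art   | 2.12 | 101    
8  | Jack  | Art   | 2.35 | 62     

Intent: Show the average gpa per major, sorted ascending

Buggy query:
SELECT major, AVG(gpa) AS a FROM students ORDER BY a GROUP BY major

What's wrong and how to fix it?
Bug: ORDER BY appears before GROUP BY; SQL clause order requires GROUP BY first

Fix: Reorder: SELECT … FROM … GROUP BY … ORDER BY …

Corrected query:
SELECT major, AVG(gpa) AS a FROM students GROUP BY major ORDER BY a

Result:
major | a   
------+-----
Art   | 2.49
Math  | 2.93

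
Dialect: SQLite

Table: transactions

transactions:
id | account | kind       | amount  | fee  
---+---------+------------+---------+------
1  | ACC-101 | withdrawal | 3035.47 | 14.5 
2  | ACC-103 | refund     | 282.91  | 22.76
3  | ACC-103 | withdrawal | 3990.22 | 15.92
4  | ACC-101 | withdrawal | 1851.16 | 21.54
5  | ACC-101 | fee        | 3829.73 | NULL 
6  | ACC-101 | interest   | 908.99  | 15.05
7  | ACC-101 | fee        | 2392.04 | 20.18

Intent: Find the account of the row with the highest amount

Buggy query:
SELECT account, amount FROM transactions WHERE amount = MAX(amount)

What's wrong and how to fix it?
Bug: MAX(amount) is an aggregate and cannot be used directly in WHERE

Fix: Wrap MAX in a scalar subquery so WHERE compares against a single value

Corrected query:
SELECT account, amount FROM transactions WHERE amount = (SELECT MAX(amount) FROM transactions)

Result:
account | amount 
--------+--------
ACC-103 | 3990.22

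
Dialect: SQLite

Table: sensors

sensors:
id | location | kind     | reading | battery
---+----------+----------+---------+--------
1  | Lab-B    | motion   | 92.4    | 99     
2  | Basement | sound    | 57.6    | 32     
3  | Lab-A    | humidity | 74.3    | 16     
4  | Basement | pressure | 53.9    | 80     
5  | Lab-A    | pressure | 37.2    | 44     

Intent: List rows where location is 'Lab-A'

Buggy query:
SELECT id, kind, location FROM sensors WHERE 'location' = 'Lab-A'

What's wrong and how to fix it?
Bug: Single quotes denote string literals in SQL; the column name is being compared as a constant string

Fix: Reference the column as location without single quotes

Corrected query:
SELECT id, kind, location FROM sensors WHERE location = 'Lab-A'

Result:
id | kind     | location
---+----------+---------
3  | humidity | Lab-A   
5  | pressure | Lab-A   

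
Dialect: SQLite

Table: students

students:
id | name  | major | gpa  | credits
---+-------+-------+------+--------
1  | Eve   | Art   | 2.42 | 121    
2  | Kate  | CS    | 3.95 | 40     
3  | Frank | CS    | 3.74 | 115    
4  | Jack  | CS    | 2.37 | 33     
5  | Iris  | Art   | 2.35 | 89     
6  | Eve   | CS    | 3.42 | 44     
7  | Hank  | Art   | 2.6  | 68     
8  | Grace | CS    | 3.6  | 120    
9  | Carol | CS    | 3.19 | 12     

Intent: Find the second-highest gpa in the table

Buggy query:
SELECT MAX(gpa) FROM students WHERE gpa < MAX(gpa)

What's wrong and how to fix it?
Bug: MAX(gpa) on the right of the comparison is an aggregate-in-WHERE error

Fix: Put the inner MAX in a scalar subquery

Corrected query:
SELECT MAX(gpa) FROM students WHERE gpa < (SELECT MAX(gpa) FROM students)

Result:
MAX(gpa)
--------
3.74    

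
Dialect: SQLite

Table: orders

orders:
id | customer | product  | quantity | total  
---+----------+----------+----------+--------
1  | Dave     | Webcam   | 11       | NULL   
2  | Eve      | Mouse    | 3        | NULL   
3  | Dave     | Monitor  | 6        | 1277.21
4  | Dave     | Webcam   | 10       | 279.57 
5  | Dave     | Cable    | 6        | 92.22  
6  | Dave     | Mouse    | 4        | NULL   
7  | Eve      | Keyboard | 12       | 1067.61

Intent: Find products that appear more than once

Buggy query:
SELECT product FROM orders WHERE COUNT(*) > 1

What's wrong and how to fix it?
Bug: WHERE can't reference COUNT(*); aggregates are computed after WHERE

Fix: GROUP BY product, then filter groups with HAVING COUNT(*) > 1

Corrected query:
SELECT product FROM orders GROUP BY product HAVING COUNT(*) > 1

Result:
product
-------
Mouse  
Webcam 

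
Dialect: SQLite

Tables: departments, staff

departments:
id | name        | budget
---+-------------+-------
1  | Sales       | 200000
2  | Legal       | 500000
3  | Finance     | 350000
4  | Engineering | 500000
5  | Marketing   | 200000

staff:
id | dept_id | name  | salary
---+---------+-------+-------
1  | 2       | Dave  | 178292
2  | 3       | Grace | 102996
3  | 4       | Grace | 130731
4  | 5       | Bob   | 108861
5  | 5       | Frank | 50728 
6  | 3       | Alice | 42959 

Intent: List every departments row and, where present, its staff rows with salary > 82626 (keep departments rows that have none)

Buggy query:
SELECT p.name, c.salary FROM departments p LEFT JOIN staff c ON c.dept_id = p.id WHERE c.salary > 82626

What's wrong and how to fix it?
Bug: A WHERE condition on the right-hand table after LEFT JOIN drops unmatched parents

Fix: Move the right-table condition into the ON clause so unmatched parents are kept

Corrected query:
SELECT p.name, c.salary FROM departments p LEFT JOIN staff c ON c.dept_id = p.id AND c.salary > 82626

Result:
name        | salary
------------+-------
Sales       | NULL  
Legal       | 178292
Finance     | 102996
Engineering | 130731
Marketing   | 108861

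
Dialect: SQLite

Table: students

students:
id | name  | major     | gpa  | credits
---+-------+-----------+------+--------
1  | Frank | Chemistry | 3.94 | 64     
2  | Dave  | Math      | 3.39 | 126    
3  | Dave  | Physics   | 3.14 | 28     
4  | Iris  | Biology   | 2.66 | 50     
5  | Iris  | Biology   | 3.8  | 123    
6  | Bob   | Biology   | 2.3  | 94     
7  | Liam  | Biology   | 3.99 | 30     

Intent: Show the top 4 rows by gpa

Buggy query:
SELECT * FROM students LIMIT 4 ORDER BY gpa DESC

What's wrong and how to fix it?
Bug: ORDER BY cannot follow LIMIT; LIMIT is the final clause

Fix: Swap the clauses: ORDER BY first, then LIMIT

Corrected query:
SELECT * FROM students ORDER BY gpa DESC LIMIT 4

Result:
id | name  | major     | gpa  | credits
---+-------+-----------+------+--------
7  | Liam  | Biology   | 3.99 | 30     
1  | Frank | Chemistry | 3.94 | 64     
5  | Iris  | Biology   | 3.8  | 123    
2  | Dave  | Math      | 3.39 | 126    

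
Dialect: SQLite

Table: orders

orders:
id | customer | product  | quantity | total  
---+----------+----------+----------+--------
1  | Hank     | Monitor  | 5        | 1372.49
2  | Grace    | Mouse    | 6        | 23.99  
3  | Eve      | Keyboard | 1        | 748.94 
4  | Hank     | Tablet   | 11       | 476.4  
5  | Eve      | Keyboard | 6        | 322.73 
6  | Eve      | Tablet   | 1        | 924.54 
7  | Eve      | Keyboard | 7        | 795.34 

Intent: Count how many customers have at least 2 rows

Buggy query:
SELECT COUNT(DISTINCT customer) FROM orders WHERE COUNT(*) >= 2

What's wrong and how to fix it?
Bug: WHERE filters individual rows, not groups, so a group-level COUNT is invalid there

Fix: Use a subquery that GROUPs and filters with HAVING, then count its rows

Corrected query:
SELECT COUNT(*) FROM (SELECT customer FROM orders GROUP BY customer HAVING COUNT(*) >= 2)

Result:
COUNT(*)
--------
2       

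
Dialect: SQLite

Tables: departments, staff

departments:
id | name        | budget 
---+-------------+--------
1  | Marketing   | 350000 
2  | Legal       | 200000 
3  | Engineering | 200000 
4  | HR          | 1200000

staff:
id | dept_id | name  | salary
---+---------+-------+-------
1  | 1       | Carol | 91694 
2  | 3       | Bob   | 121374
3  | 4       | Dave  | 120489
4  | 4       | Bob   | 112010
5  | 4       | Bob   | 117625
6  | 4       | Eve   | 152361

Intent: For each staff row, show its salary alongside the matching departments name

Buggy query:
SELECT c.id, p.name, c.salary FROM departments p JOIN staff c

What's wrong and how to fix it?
Bug: Missing join condition: each staff row is matched to all departments rows instead of just its own

Fix: Specify the join condition linking the foreign key to the parent id

Corrected query:
SELECT c.id, p.name, c.salary FROM departments p JOIN staff c ON c.dept_id = p.id

Result:
id | name        | salary
---+-------------+-------
1  | Marketing   | 91694 
2  | Engineering | 121374
3  | HR          | 120489
4  | HR          | 112010
5  | HR          | 117625
6  | HR          | 152361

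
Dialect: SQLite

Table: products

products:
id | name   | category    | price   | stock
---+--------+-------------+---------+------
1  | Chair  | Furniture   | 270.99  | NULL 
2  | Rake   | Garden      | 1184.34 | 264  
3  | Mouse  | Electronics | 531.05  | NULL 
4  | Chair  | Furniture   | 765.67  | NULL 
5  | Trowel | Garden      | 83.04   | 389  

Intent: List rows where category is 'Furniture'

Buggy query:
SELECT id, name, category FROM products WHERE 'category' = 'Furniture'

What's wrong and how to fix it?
Bug: 'category' in single quotes is a string literal, not the column; the comparison is literal-vs-literal and never true

Fix: Remove the quotes around the column name (or use double quotes for an identifier)

Corrected query:
SELECT id, name, category FROM products WHERE category = 'Furniture'

Result:
id | name  | category 
---+-------+----------
1  | Chair | Furniture
4  | Chair | Furniture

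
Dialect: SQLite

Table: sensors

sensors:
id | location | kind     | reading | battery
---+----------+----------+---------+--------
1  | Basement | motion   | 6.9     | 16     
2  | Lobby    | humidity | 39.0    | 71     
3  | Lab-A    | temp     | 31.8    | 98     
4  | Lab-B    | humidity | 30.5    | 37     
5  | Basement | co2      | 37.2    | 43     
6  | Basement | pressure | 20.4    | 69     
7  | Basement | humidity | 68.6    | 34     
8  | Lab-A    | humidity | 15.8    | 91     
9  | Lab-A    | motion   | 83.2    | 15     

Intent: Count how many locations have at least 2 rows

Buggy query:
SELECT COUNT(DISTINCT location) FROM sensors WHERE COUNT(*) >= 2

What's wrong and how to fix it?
Bug: WHERE filters individual rows, not groups, so a group-level COUNT is invalid there

Fix: Use a subquery that GROUPs and filters with HAVING, then count its rows

Corrected query:
SELECT COUNT(*) FROM (SELECT location FROM sensors GROUP BY location HAVING COUNT(*) >= 2)

Result:
COUNT(*)
--------
2       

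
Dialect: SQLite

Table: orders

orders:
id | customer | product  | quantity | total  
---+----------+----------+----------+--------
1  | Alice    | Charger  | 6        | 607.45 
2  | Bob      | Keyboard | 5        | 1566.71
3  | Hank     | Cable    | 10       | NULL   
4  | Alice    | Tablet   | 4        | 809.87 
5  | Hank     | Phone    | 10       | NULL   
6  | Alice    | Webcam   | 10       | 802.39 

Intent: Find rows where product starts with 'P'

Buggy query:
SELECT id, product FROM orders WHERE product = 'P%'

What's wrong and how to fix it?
Bug: '=' compares the literal string including the % character; pattern matching needs LIKE

Fix: Use LIKE for wildcard pattern matching

Corrected query:
SELECT id, product FROM orders WHERE product LIKE 'P%'

Result:
id | product
---+--------
5  | Phone  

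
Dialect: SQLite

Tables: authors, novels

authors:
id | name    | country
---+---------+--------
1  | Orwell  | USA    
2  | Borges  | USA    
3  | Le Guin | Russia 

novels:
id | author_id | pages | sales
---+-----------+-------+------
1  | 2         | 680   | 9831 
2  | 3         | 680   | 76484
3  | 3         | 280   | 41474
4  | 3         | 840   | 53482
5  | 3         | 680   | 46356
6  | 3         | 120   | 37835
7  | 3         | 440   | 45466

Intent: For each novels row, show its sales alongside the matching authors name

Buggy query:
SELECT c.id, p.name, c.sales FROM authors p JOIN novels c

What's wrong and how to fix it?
Bug: JOIN with no ON clause produces a cartesian product; every novels row pairs with every authors row

Fix: Add ON c.author_id = p.id to the JOIN

Corrected query:
SELECT c.id, p.name, c.sales FROM authors p JOIN novels c ON c.author_id = p.id

Result:
id | name    | sales
---+---------+------
1  | Borges  | 9831 
2  | Le Guin | 76484
3  | Le Guin | 41474
4  | Le Guin | 53482
5  | Le Guin | 46356
6  | Le Guin | 37835
7  | Le Guin | 45466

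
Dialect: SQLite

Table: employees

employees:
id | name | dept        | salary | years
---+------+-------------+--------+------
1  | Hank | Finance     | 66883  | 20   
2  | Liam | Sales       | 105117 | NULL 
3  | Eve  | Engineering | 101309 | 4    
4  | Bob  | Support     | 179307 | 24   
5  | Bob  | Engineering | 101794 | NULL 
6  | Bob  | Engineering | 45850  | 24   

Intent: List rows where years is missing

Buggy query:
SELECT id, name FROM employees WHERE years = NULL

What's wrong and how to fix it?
Bug: '= NULL' is always unknown in SQL three-valued logic, so no rows match

Fix: Replace '= NULL' with 'IS NULL'

Corrected query:
SELECT id, name FROM employees WHERE years IS NULL

Result:
id | name
---+-----
2  | Liam
5  | Bob 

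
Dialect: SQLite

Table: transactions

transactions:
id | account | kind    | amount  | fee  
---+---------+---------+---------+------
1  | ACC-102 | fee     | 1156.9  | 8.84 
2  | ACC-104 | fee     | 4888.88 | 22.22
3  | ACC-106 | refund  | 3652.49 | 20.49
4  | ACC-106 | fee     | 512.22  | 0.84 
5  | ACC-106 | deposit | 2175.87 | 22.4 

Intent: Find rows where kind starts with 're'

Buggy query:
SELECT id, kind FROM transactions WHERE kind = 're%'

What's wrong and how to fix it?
Bug: '=' compares the literal string including the % character; pattern matching needs LIKE

Fix: Use LIKE for wildcard pattern matching

Corrected query:
SELECT id, kind FROM transactions WHERE kind LIKE 're%'

Result:
id | kind  
---+-------
3  | refund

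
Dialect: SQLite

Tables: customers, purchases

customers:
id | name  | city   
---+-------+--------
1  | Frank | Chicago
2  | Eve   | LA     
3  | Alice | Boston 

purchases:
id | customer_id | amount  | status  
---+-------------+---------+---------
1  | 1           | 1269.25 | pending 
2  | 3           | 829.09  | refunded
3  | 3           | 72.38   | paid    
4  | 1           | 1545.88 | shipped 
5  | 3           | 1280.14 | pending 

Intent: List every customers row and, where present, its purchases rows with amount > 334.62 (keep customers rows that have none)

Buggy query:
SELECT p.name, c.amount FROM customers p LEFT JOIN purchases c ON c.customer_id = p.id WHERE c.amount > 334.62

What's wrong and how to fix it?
Bug: Filtering c.amount in WHERE discards the NULL rows produced by LEFT JOIN, turning it into an inner join

Fix: Move the right-table condition into the ON clause so unmatched parents are kept

Corrected query:
SELECT p.name, c.amount FROM customers p LEFT JOIN purchases c ON c.customer_id = p.id AND c.amount > 334.62

Result:
name  | amount 
------+--------
Frank | 1269.25
Frank | 1545.88
Eve   | NULL   
Alice | 829.09 
Alice | 1280.14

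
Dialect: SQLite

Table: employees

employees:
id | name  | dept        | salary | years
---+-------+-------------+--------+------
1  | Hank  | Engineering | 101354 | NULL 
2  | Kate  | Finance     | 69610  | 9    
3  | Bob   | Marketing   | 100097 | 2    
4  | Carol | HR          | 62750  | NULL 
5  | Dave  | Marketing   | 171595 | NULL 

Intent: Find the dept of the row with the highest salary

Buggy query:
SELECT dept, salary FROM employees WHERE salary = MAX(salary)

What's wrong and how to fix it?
Bug: MAX(salary) is an aggregate and cannot be used directly in WHERE

Fix: Use a subquery: WHERE salary = (SELECT MAX(salary) FROM employees)

Corrected query:
SELECT dept, salary FROM employees WHERE salary = (SELECT MAX(salary) FROM employees)

Result:
dept      | salary
----------+-------
Marketing | 171595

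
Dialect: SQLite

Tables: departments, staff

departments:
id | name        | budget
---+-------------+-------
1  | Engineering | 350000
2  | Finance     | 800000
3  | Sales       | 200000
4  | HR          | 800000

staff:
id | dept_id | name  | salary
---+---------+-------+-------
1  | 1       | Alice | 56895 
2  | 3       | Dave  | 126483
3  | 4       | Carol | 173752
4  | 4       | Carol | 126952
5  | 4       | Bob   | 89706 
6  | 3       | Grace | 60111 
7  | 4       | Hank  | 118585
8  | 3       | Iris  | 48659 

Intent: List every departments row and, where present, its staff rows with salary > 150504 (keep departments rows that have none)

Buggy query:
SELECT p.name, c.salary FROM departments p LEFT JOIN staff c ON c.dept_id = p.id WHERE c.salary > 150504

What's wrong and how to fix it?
Bug: Filtering c.salary in WHERE discards the NULL rows produced by LEFT JOIN, turning it into an inner join

Fix: Move the right-table condition into the ON clause so unmatched parents are kept

Corrected query:
SELECT p.name, c.salary FROM departments p LEFT JOIN staff c ON c.dept_id = p.id AND c.salary > 150504

Result:
name        | salary
------------+-------
Engineering | NULL  
Finance     | NULL  
Sales       | NULL  
HR          | 173752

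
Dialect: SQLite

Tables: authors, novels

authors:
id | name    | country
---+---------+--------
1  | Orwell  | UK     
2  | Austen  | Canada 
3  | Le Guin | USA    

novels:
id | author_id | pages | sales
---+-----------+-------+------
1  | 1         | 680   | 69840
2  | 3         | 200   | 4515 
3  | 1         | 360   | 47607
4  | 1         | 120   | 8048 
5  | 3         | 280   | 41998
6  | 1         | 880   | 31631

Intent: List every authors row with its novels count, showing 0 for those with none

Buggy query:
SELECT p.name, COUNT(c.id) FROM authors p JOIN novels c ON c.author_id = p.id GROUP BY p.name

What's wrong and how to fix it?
Bug: An inner join excludes parents with zero children

Fix: Switch to LEFT JOIN to retain unmatched parent rows

Corrected query:
SELECT p.name, COUNT(c.id) FROM authors p LEFT JOIN novels c ON c.author_id = p.id GROUP BY p.name

Result:
name    | COUNT(c.id)
--------+------------
Austen  | 0          
Le Guin | 2          
Orwell  | 4          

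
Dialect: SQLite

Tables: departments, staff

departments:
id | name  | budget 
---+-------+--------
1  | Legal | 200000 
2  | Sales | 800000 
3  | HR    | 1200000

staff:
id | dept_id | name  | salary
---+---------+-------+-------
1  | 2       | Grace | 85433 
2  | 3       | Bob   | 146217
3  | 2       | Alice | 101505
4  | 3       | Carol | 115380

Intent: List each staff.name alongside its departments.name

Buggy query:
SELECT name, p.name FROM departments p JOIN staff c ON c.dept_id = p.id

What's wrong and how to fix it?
Bug: Both tables have a 'name' column; the unqualified reference is ambiguous

Fix: Qualify the column with its table alias (c.name)

Corrected query:
SELECT c.name, p.name FROM departments p JOIN staff c ON c.dept_id = p.id

Result:
name  | name 
------+------
Grace | Sales
Bob   | HR   
Alice | Sales
Carol | HR   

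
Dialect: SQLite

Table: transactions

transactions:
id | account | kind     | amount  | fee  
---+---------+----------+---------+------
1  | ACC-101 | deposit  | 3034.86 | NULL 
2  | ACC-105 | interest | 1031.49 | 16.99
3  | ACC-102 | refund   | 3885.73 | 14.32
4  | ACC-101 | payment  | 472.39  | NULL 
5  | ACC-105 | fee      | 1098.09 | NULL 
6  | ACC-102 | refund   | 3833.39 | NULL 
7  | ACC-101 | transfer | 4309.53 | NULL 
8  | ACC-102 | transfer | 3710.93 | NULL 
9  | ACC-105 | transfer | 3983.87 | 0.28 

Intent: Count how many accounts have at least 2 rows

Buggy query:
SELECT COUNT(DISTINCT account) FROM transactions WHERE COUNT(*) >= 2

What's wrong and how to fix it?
Bug: COUNT(*) cannot appear in WHERE; the per-group count doesn't exist yet

Fix: Use a subquery that GROUPs and filters with HAVING, then count its rows

Corrected query:
SELECT COUNT(*) FROM (SELECT account FROM transactions GROUP BY account HAVING COUNT(*) >= 2)

Result:
COUNT(*)
--------
3       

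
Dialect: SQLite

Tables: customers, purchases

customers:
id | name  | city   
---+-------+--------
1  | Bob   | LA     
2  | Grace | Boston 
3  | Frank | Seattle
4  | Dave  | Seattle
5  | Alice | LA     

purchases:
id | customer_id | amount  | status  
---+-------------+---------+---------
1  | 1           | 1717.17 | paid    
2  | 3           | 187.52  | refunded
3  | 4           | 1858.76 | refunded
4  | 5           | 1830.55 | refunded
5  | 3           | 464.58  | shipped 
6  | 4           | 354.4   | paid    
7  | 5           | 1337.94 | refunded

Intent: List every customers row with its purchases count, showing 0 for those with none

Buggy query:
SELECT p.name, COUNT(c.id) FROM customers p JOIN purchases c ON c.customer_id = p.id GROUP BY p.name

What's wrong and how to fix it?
Bug: An inner join excludes parents with zero children

Fix: Use LEFT JOIN so parents without children still appear (COUNT(c.id) gives 0)

Corrected query:
SELECT p.name, COUNT(c.id) FROM customers p LEFT JOIN purchases c ON c.customer_id = p.id GROUP BY p.name

Result:
name  | COUNT(c.id)
------+------------
Alice | 2          
Bob   | 1          
Dave  | 2          
Frank | 2          
Grace | 0          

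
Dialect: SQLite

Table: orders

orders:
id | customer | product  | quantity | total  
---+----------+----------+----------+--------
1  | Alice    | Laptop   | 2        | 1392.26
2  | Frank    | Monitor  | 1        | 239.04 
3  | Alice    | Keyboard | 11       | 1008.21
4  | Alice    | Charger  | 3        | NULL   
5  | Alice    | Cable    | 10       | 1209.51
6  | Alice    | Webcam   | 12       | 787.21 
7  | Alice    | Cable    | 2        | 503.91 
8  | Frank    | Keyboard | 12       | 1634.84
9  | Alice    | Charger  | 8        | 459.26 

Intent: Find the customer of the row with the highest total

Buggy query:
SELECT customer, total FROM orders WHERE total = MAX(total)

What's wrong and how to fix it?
Bug: MAX(total) is an aggregate and cannot be used directly in WHERE

Fix: Wrap MAX in a scalar subquery so WHERE compares against a single value

Corrected query:
SELECT customer, total FROM orders WHERE total = (SELECT MAX(total) FROM orders)

Result:
customer | total  
---------+--------
Frank    | 1634.84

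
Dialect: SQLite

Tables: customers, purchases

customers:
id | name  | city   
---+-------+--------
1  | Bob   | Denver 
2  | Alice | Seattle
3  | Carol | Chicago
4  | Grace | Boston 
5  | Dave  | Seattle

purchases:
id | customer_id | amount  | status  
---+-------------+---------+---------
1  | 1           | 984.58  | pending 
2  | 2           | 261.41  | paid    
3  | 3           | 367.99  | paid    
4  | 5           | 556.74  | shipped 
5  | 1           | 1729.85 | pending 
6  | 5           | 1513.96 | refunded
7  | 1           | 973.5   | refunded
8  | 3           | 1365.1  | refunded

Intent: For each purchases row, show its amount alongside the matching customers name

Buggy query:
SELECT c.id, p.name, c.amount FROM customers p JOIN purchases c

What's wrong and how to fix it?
Bug: Missing join condition: each purchases row is matched to all customers rows instead of just its own

Fix: Specify the join condition linking the foreign key to the parent id

Corrected query:
SELECT c.id, p.name, c.amount FROM customers p JOIN purchases c ON c.customer_id = p.id

Result:
id | name  | amount 
---+-------+--------
1  | Bob   | 984.58 
2  | Alice | 261.41 
3  | Carol | 367.99 
4  | Dave  | 556.74 
5  | Bob   | 1729.85
6  | Dave  | 1513.96
7  | Bob   | 973.5  
8  | Carol | 1365.1 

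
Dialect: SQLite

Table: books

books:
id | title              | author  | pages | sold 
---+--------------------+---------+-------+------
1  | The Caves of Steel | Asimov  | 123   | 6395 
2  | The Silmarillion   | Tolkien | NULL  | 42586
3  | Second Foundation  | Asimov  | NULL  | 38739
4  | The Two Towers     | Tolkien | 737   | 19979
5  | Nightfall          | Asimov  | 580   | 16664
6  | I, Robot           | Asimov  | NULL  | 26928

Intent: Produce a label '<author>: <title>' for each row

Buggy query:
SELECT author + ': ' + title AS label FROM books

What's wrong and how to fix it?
Bug: SQLite uses || for string concatenation; + coerces text to numbers (yielding 0)

Fix: Use the || operator for string concatenation

Corrected query:
SELECT author || ': ' || title AS label FROM books

Result:
label                     
--------------------------
Asimov: The Caves of Steel
Tolkien: The Silmarillion 
Asimov: Second Foundation 
Tolkien: The Two Towers   
Asimov: Nightfall         
Asimov: I, Robot          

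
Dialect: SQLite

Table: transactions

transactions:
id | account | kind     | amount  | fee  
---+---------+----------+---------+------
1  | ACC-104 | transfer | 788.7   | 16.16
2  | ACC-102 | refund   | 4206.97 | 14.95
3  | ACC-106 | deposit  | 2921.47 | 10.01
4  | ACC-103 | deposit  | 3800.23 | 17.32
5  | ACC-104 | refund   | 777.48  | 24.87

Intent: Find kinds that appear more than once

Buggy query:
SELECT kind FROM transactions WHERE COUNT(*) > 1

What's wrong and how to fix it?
Bug: WHERE can't reference COUNT(*); aggregates are computed after WHERE

Fix: GROUP BY kind, then filter groups with HAVING COUNT(*) > 1

Corrected query:
SELECT kind FROM transactions GROUP BY kind HAVING COUNT(*) > 1

Result:
kind   
-------
deposit
refund 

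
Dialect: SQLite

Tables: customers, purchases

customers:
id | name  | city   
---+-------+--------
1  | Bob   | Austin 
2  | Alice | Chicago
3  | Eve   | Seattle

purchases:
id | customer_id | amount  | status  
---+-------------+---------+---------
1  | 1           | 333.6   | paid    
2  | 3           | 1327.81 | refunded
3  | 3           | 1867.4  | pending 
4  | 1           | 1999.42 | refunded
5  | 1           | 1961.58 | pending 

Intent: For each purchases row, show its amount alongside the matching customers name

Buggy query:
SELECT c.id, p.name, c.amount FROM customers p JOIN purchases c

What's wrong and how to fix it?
Bug: JOIN with no ON clause produces a cartesian product; every purchases row pairs with every customers row

Fix: Specify the join condition linking the foreign key to the parent id

Corrected query:
SELECT c.id, p.name, c.amount FROM customers p JOIN purchases c ON c.customer_id = p.id

Result:
id | name | amount 
---+------+--------
1  | Bob  | 333.6  
2  | Eve  | 1327.81
3  | Eve  | 1867.4 
4  | Bob  | 1999.42
5  | Bob  | 1961.58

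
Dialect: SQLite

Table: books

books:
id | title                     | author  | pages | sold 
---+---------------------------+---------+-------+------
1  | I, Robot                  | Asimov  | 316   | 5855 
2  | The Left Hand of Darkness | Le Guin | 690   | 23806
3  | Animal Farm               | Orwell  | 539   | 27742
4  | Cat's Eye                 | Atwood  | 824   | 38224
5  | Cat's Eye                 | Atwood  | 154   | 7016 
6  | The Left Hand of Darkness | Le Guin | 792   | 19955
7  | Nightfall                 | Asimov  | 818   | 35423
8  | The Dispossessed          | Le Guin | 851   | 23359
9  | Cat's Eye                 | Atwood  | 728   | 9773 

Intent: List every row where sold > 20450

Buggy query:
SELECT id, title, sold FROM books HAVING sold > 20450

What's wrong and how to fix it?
Bug: This is a non-aggregate query (no GROUP BY, no aggregates), so in SQLite the HAVING clause is invalid here; a row-level condition belongs in WHERE

Fix: Replace HAVING with WHERE since the condition applies to individual rows

Corrected query:
SELECT id, title, sold FROM books WHERE sold > 20450

Result:
id | title                     | sold 
---+---------------------------+------
2  | The Left Hand of Darkness | 23806
3  | Animal Farm               | 27742
4  | Cat's Eye                 | 38224
7  | Nightfall                 | 35423
8  | The Dispossessed          | 23359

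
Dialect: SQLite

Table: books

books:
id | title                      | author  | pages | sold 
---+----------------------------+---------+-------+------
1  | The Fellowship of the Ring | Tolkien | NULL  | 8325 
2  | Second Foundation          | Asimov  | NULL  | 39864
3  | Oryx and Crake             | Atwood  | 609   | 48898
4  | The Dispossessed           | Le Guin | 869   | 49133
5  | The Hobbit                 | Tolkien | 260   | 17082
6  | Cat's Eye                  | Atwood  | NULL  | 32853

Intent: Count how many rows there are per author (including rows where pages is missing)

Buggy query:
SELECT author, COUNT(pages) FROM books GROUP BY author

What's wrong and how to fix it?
Bug: COUNT(column) counts non-NULL values only; rows with NULL pages aren't counted

Fix: Use COUNT(*) to count all rows regardless of NULL

Corrected query:
SELECT author, COUNT(*) FROM books GROUP BY author

Result:
author  | COUNT(*)
--------+---------
Asimov  | 1       
Atwood  | 2       
Le Guin | 1       
Tolkien | 2       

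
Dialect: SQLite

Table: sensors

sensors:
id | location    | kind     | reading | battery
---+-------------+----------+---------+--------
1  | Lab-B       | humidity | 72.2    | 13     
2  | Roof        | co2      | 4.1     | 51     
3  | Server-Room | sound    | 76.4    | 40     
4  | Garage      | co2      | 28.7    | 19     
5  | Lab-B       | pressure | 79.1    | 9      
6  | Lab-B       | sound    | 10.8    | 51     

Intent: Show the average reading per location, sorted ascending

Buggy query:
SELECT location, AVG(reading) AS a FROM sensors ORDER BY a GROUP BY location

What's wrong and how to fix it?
Bug: ORDER BY appears before GROUP BY; SQL clause order requires GROUP BY first

Fix: Move ORDER BY to the end, after GROUP BY

Corrected query:
SELECT location, AVG(reading) AS a FROM sensors GROUP BY location ORDER BY a

Result:
location    | a        
------------+----------
Roof        | 4.1      
Garage      | 28.7     
Lab-B       | 54.033333
Server-Room | 76.4     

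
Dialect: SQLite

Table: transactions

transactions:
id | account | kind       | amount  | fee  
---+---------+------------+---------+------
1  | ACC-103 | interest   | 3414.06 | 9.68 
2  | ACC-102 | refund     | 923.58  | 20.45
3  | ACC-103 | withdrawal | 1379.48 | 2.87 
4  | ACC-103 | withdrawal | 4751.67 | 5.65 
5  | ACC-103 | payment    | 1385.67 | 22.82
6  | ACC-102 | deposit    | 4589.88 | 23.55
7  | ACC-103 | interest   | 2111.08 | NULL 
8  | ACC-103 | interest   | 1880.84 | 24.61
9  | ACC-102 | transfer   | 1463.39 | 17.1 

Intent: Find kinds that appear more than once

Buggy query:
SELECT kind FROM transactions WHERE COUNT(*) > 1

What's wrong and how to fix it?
Bug: WHERE can't reference COUNT(*); aggregates are computed after WHERE

Fix: GROUP BY kind, then filter groups with HAVING COUNT(*) > 1

Corrected query:
SELECT kind FROM transactions GROUP BY kind HAVING COUNT(*) > 1

Result:
kind      
----------
interest  
withdrawal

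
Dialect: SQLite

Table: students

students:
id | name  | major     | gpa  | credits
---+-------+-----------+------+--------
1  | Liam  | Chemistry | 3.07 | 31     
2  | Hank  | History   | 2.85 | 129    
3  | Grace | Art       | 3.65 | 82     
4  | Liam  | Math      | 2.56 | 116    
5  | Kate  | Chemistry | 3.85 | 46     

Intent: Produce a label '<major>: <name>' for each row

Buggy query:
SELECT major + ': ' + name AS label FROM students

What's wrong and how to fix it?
Bug: '+' is numeric addition; on text columns SQLite converts them to 0 instead of concatenating

Fix: Use the || operator for string concatenation

Corrected query:
SELECT major || ': ' || name AS label FROM students

Result:
label          
---------------
Chemistry: Liam
History: Hank  
Art: Grace     
Math: Liam     
Chemistry: Kate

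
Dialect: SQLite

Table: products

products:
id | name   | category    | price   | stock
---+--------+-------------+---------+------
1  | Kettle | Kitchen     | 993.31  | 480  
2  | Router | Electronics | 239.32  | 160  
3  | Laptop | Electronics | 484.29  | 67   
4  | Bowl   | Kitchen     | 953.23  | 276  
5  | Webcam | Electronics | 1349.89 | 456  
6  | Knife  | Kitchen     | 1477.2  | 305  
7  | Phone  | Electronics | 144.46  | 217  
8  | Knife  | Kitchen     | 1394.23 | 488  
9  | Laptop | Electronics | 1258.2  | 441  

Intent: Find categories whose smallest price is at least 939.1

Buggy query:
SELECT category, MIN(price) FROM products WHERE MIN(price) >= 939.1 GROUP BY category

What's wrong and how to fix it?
Bug: MIN() in WHERE is a misuse of aggregate

Fix: Replace WHERE with HAVING after the GROUP BY

Corrected query:
SELECT category, MIN(price) FROM products GROUP BY category HAVING MIN(price) >= 939.1

Result:
category | MIN(price)
---------+-----------
Kitchen  | 953.23    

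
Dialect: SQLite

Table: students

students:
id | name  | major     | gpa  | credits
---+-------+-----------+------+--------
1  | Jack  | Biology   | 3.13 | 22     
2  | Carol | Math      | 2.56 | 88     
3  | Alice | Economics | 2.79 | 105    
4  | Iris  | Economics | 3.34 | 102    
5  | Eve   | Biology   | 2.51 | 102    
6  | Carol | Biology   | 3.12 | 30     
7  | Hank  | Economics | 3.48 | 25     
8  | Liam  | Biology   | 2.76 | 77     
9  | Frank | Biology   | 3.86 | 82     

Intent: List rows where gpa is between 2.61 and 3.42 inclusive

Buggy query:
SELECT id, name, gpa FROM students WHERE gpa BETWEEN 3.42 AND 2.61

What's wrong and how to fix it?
Bug: The bounds are reversed; BETWEEN a AND b requires a <= b to match anything

Fix: Swap the bounds so the smaller value comes first

Corrected query:
SELECT id, name, gpa FROM students WHERE gpa BETWEEN 2.61 AND 3.42

Result:
id | name  | gpa 
---+-------+-----
1  | Jack  | 3.13
3  | Alice | 2.79
4  | Iris  | 3.34
6  | Carol | 3.12
8  | Liam  | 2.76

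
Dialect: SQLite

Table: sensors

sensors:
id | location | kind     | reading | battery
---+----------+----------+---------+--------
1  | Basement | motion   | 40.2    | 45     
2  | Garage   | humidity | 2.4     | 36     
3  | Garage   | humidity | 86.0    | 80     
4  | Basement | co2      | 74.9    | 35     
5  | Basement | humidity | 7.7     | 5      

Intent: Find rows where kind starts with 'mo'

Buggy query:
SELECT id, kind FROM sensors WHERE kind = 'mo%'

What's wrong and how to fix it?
Bug: Wildcards only work with LIKE; '=' treats '%' as a literal character

Fix: Replace '=' with LIKE so 'mo%' is treated as a pattern

Corrected query:
SELECT id, kind FROM sensors WHERE kind LIKE 'mo%'

Result:
id | kind  
---+-------
1  | motion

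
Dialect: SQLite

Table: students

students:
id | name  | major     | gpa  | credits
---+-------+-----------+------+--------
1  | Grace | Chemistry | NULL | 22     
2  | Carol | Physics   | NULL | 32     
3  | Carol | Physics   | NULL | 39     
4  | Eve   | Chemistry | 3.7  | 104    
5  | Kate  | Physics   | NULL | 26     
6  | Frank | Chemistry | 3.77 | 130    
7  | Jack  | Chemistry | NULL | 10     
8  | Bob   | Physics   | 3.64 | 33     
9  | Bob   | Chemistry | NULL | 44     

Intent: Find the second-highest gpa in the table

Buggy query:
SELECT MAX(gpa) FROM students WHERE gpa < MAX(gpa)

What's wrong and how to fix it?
Bug: MAX(gpa) on the right of the comparison is an aggregate-in-WHERE error

Fix: Put the inner MAX in a scalar subquery

Corrected query:
SELECT MAX(gpa) FROM students WHERE gpa < (SELECT MAX(gpa) FROM students)

Result:
MAX(gpa)
--------
3.7     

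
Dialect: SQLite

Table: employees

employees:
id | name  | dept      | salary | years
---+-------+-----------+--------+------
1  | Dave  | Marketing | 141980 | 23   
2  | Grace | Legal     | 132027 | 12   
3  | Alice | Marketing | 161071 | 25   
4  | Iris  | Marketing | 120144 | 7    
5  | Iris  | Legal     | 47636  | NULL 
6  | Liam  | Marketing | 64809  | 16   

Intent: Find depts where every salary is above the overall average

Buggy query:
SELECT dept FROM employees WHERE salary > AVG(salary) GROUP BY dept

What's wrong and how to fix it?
Bug: WHERE evaluates per row before aggregation, so AVG() is unavailable

Fix: Use a subquery for AVG and a HAVING MIN(...) filter so the condition holds for every row in the group

Corrected query:
SELECT dept FROM employees GROUP BY dept HAVING MIN(salary) > (SELECT AVG(salary) FROM employees)

Result:
(no rows)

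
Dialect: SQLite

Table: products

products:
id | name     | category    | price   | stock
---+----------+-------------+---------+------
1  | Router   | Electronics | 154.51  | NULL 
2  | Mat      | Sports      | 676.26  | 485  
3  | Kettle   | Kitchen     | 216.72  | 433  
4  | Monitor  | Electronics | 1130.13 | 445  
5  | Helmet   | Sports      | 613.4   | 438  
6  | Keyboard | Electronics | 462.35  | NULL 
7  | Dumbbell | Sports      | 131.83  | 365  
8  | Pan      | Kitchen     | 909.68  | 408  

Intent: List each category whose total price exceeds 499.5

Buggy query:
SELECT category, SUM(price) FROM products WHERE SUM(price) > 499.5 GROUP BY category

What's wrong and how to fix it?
Bug: SUM(price) is an aggregate, but WHERE filters rows before aggregation

Fix: Move the aggregate condition to a HAVING clause

Corrected query:
SELECT category, SUM(price) FROM products GROUP BY category HAVING SUM(price) > 499.5

Result:
category    | SUM(price)
------------+-----------
Electronics | 1746.99   
Kitchen     | 1126.4    
Sports      | 1421.49   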